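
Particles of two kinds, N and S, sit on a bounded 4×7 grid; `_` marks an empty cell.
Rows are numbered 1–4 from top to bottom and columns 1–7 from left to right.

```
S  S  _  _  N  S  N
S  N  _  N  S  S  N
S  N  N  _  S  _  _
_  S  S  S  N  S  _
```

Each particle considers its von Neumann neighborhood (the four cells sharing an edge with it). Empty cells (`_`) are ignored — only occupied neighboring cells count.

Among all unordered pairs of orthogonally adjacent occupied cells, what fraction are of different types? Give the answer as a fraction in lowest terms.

Scan each occupied cell's neighbors to the right and below so each pair is counted once.
From row 1: 4 unlike of 8 pairs (running 4/8).
From row 2: 3 unlike of 7 pairs (running 7/15).
From row 3: 4 unlike of 5 pairs (running 11/20).
From row 4: 2 unlike of 4 pairs (running 13/24).
Total adjacent occupied pairs: 24; unlike-type pairs: 13.
13/24 is already in lowest terms.

13/24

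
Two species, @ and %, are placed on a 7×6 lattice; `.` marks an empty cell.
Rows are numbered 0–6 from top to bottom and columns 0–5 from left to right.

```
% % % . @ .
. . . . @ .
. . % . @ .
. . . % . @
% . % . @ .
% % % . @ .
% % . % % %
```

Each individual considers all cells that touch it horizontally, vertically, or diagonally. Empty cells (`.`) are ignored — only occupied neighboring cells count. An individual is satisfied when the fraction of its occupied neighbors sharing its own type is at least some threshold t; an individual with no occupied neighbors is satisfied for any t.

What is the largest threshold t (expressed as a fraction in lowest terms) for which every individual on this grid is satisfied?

Row 0: (0,0)% 1/1 · (0,1)% 2/2 · (0,2)% 1/1 · (0,4)@ 1/1
Row 1: (1,4)@ 2/2
Row 2: (2,2)% 1/1 · (2,4)@ 2/3
Row 3: (3,3)% 2/4 · (3,5)@ 2/2
Row 4: (4,0)% 2/2 · (4,2)% 3/3 · (4,4)@ 2/3
Row 5: (5,0)% 4/4 · (5,1)% 6/6 · (5,2)% 4/4 · (5,4)@ 1/4
Row 6: (6,0)% 3/3 · (6,1)% 4/4 · (6,3)% 2/3 · (6,4)% 2/3 · (6,5)% 1/2
The smallest same-type fraction is 1/4 at (5,4), which reduces to 1/4. Any threshold above that leaves this individual unsatisfied.

1/4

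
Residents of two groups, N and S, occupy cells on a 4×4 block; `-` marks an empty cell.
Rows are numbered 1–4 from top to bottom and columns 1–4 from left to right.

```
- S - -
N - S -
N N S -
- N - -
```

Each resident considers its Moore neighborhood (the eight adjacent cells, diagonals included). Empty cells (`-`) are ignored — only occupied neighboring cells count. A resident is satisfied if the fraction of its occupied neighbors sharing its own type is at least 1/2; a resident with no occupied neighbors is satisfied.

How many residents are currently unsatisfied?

Row 1: (1,2)S 1/2 satisfied
Row 2: (2,1)N 2/3 satisfied · (2,3)S 2/3 satisfied
Row 3: (3,1)N 3/3 satisfied · (3,2)N 3/5 satisfied · (3,3)S 1/3 not
Row 4: (4,2)N 2/3 satisfied
Unsatisfied: (3,3) — 1 in total.

1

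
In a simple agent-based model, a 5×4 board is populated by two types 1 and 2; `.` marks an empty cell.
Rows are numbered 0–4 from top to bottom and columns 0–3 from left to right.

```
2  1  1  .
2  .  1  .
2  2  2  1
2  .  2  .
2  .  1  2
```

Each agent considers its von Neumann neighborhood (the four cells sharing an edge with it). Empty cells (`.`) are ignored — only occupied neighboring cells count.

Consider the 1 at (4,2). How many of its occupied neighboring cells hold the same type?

Occupied neighbors of (4,2): (3,2)=2, (4,3)=2.
Same type (1): 0 of 2.

0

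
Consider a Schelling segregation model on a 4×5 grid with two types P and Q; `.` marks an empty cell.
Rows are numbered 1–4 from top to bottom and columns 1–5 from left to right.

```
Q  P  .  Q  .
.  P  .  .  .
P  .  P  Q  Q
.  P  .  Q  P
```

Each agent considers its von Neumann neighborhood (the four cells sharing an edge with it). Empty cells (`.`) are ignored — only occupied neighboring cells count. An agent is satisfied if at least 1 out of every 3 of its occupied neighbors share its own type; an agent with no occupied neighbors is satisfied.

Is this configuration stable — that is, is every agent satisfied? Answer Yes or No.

(1,1)Q 0/1 unhappy
(1,2)P 1/2 ok
(1,4)Q 0/0 ok
(2,2)P 1/1 ok
(3,1)P 0/0 ok
(3,3)P 0/1 unhappy
(3,4)Q 2/3 ok
(3,5)Q 1/2 ok
(4,2)P 0/0 ok
(4,4)Q 1/2 ok
(4,5)P 0/2 unhappy
For instance (1,1) has only 0/1 same-type neighbors, below 1/3.

No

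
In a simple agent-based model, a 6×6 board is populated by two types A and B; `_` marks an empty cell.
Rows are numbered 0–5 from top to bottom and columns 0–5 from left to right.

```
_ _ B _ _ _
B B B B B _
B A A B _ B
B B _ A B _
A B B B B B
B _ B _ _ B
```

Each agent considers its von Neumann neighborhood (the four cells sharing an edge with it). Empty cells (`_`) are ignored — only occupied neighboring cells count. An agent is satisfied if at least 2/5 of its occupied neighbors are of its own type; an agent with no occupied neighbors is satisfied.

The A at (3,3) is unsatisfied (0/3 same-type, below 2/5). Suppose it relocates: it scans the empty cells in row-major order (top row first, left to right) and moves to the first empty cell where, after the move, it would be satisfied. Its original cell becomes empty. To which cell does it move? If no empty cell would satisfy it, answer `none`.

Vacating (3,3). Empty cells in order:
  (0,0): 0/1 same-type → still unsatisfied.
  (0,1): 0/2 same-type → still unsatisfied.
  (0,3): 0/2 same-type → still unsatisfied.
  (0,4): 0/1 same-type → still unsatisfied.
  (0,5): 0/0 same-type → satisfied — stop here.

(0,5)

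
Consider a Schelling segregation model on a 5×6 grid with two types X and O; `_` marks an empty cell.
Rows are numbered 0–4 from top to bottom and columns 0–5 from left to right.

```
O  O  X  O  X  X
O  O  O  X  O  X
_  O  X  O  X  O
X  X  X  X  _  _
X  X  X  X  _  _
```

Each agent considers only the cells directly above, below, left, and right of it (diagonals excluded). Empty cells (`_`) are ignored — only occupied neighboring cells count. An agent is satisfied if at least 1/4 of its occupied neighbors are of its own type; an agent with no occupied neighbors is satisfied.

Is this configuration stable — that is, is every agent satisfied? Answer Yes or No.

No

Row 0: (0,0)O 2/2 ok · (0,1)O 2/3 ok · (0,2)X 0/3 unhappy · (0,3)O 0/3 unhappy · (0,4)X 1/3 ok · (0,5)X 2/2 ok
Row 1: (1,0)O 2/2 ok · (1,1)O 4/4 ok · (1,2)O 1/4 ok · (1,3)X 0/4 unhappy · (1,4)O 0/4 unhappy · (1,5)X 1/3 ok
Row 2: (2,1)O 1/3 ok · (2,2)X 1/4 ok · (2,3)O 0/4 unhappy · (2,4)X 0/3 unhappy · (2,5)O 0/2 unhappy
Row 3: (3,0)X 2/2 ok · (3,1)X 3/4 ok · (3,2)X 4/4 ok · (3,3)X 2/3 ok
Row 4: (4,0)X 2/2 ok · (4,1)X 3/3 ok · (4,2)X 3/3 ok · (4,3)X 2/2 ok
For instance (0,2) has only 0/3 same-type neighbors, below 1/4.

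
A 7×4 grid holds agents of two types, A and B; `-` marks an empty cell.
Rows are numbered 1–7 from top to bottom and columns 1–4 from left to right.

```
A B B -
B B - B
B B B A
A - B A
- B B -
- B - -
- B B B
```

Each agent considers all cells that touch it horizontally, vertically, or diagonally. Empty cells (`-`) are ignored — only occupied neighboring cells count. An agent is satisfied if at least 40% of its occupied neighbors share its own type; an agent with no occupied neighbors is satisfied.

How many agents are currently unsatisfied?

(1,1)A 0/3 not
(1,2)B 3/4 satisfied
(1,3)B 3/3 satisfied
(2,1)B 4/5 satisfied
(2,2)B 6/7 satisfied
(2,4)B 2/3 satisfied
(3,1)B 3/4 satisfied
(3,2)B 5/6 satisfied
(3,3)B 4/6 satisfied
(3,4)A 1/4 not
(4,1)A 0/3 not
(4,3)B 4/6 satisfied
(4,4)A 1/4 not
(5,2)B 3/4 satisfied
(5,3)B 3/4 satisfied
(6,2)B 4/4 satisfied
(7,2)B 2/2 satisfied
(7,3)B 3/3 satisfied
(7,4)B 1/1 satisfied
Unsatisfied: (1,1), (3,4), (4,1), (4,4) — 4 in total.

4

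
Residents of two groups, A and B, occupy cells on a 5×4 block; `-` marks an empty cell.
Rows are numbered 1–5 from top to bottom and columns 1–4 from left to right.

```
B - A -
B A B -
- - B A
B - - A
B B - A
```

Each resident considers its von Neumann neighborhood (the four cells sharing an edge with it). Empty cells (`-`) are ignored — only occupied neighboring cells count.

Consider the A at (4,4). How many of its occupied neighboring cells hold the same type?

2

Occupied neighbors of (4,4): (3,4)=A, (5,4)=A.
Same type (A): 2 of 2.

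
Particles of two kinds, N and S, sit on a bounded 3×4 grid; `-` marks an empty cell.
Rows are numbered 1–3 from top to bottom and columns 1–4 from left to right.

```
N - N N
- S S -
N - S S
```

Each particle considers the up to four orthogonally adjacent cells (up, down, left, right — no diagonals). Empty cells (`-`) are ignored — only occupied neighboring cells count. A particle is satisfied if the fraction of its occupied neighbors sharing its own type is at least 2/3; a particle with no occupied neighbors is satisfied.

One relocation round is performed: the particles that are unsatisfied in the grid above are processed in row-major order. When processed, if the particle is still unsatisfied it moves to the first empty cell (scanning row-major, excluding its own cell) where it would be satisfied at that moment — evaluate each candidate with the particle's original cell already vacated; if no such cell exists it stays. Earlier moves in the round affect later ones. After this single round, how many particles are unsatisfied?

Initially unsatisfied (in order): (1,3).
  (1,3) → (2,1).
Resulting grid:
N - - N
N S S -
N - S S
Unsatisfied now: (2,2).

1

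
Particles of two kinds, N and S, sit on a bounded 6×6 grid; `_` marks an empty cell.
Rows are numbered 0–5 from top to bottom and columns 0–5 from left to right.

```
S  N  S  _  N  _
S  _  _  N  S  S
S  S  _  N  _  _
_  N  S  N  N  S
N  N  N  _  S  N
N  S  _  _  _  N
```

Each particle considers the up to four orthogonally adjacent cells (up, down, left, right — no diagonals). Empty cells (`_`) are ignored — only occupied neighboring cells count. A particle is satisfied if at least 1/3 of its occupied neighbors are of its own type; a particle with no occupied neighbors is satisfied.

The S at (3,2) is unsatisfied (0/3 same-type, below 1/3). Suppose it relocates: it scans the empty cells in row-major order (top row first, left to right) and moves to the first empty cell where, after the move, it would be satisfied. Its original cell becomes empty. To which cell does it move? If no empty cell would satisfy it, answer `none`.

(0,3)

Vacating (3,2). Empty cells in order:
  (0,3): 1/3 same-type → satisfied — stop here.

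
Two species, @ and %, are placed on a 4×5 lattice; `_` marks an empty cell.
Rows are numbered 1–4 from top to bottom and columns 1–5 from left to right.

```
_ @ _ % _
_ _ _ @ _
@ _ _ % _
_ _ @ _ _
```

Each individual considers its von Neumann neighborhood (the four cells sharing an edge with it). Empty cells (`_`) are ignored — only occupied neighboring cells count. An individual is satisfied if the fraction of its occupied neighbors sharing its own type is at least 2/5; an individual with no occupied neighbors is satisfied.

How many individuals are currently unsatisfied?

Row 1: (1,2)@ 0/0 ok · (1,4)% 0/1 unhappy
Row 2: (2,4)@ 0/2 unhappy
Row 3: (3,1)@ 0/0 ok · (3,4)% 0/1 unhappy
Row 4: (4,3)@ 0/0 ok
Unsatisfied: (1,4), (2,4), (3,4) — 3 in total.

3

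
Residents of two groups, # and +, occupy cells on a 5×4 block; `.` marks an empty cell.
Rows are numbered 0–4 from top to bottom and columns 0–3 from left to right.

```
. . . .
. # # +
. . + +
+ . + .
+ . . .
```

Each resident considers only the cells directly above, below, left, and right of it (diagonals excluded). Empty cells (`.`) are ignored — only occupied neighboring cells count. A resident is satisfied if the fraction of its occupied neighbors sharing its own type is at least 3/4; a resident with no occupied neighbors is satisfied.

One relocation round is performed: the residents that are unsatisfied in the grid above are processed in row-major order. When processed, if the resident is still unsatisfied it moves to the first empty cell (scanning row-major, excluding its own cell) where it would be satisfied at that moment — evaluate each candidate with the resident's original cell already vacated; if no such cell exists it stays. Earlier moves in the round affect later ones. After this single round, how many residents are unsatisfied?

0

Initially unsatisfied (in order): (1,2), (1,3), (2,2).
  (1,2) → (0,0).
  (1,3): now satisfied by earlier moves; stays.
  (2,2): now satisfied by earlier moves; stays.
Resulting grid:
# . . .
. # . +
. . + +
+ . + .
+ . . .
All satisfied now.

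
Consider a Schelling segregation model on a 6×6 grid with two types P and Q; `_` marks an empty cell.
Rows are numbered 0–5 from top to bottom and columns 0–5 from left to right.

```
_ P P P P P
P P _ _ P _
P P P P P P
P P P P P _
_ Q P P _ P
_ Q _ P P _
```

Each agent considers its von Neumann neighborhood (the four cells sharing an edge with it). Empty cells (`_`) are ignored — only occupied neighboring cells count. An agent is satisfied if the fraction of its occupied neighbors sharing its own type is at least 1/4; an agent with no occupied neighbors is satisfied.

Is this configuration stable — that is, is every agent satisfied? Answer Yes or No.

Yes

(0,1)P 2/2 ok
(0,2)P 2/2 ok
(0,3)P 2/2 ok
(0,4)P 3/3 ok
(0,5)P 1/1 ok
(1,0)P 2/2 ok
(1,1)P 3/3 ok
(1,4)P 2/2 ok
(2,0)P 3/3 ok
(2,1)P 4/4 ok
(2,2)P 3/3 ok
(2,3)P 3/3 ok
(2,4)P 4/4 ok
(2,5)P 1/1 ok
(3,0)P 2/2 ok
(3,1)P 3/4 ok
(3,2)P 4/4 ok
(3,3)P 4/4 ok
(3,4)P 2/2 ok
(4,1)Q 1/3 ok
(4,2)P 2/3 ok
(4,3)P 3/3 ok
(4,5)P 0/0 ok
(5,1)Q 1/1 ok
(5,3)P 2/2 ok
(5,4)P 1/1 ok
All meet the threshold, so the configuration is stable.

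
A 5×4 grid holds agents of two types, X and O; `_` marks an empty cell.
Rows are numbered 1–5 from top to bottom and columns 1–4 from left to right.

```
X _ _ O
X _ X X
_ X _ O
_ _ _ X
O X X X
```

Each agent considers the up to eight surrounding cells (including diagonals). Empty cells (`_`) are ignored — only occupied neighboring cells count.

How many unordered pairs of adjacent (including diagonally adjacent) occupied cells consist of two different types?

6

Scan each occupied cell's neighbors to the right and below (and the two forward diagonals) so each pair is counted once.
From row 1: 2 unlike of 3 pairs (running 2/3).
From row 2: 2 unlike of 5 pairs (running 4/8).
From row 3: 1 unlike of 1 pairs (running 5/9).
From row 4: 0 unlike of 2 pairs (running 5/11).
From row 5: 1 unlike of 3 pairs (running 6/14).
Total adjacent occupied pairs: 14; unlike-type pairs: 6.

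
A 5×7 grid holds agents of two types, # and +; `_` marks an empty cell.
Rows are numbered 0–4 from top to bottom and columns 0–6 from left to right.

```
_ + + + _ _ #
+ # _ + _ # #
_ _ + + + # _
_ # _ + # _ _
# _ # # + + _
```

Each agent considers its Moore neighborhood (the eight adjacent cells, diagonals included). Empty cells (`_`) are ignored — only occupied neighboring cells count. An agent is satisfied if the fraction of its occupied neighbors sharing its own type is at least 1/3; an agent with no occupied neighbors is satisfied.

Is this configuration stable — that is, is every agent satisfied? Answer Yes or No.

(0,1)+ 2/3 ok
(0,2)+ 3/4 ok
(0,3)+ 2/2 ok
(0,6)# 2/2 ok
(1,0)+ 1/2 ok
(1,1)# 0/4 unhappy
(1,3)+ 5/5 ok
(1,5)# 3/4 ok
(1,6)# 3/3 ok
(2,2)+ 3/5 ok
(2,3)+ 4/5 ok
(2,4)+ 3/6 ok
(2,5)# 3/4 ok
(3,1)# 2/3 ok
(3,3)+ 4/7 ok
(3,4)# 2/7 unhappy
(4,0)# 1/1 ok
(4,2)# 2/3 ok
(4,3)# 2/4 ok
(4,4)+ 2/4 ok
(4,5)+ 1/2 ok
For instance (1,1) has only 0/4 same-type neighbors, below 1/3.

No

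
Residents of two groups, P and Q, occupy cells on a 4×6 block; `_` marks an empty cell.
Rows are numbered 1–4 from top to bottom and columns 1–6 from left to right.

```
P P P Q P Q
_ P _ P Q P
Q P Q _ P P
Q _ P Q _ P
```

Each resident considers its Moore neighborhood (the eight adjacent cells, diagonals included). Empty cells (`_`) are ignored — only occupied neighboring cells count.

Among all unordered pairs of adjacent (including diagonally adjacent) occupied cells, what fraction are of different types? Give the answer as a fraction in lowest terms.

Scan each occupied cell's neighbors to the right and below (and the two forward diagonals) so each pair is counted once.
Row 1: P(1,1)–P(1,2)= P(1,1)–P(2,2)= P(1,2)–P(1,3)= P(1,2)–P(2,2)= P(1,3)–Q(1,4)≠ P(1,3)–P(2,4)= P(1,3)–P(2,2)= Q(1,4)–P(1,5)≠ Q(1,4)–P(2,4)≠ Q(1,4)–Q(2,5)= P(1,5)–Q(1,6)≠ P(1,5)–Q(2,5)≠ P(1,5)–P(2,6)= P(1,5)–P(2,4)= Q(1,6)–P(2,6)≠ Q(1,6)–Q(2,5)=  → 6/16 unlike.
Row 2: P(2,2)–P(3,2)= P(2,2)–Q(3,3)≠ P(2,2)–Q(3,1)≠ P(2,4)–Q(2,5)≠ P(2,4)–P(3,5)= P(2,4)–Q(3,3)≠ Q(2,5)–P(2,6)≠ Q(2,5)–P(3,5)≠ Q(2,5)–P(3,6)≠ P(2,6)–P(3,6)= P(2,6)–P(3,5)=  → 7/11 unlike.
Row 3: Q(3,1)–P(3,2)≠ Q(3,1)–Q(4,1)= P(3,2)–Q(3,3)≠ P(3,2)–P(4,3)= P(3,2)–Q(4,1)≠ Q(3,3)–P(4,3)≠ Q(3,3)–Q(4,4)= P(3,5)–P(3,6)= P(3,5)–P(4,6)= P(3,5)–Q(4,4)≠ P(3,6)–P(4,6)=  → 5/11 unlike.
Row 4: P(4,3)–Q(4,4)≠  → 1/1 unlike.
Total adjacent occupied pairs: 39; unlike-type pairs: 19.
19/39 is already in lowest terms.

19/39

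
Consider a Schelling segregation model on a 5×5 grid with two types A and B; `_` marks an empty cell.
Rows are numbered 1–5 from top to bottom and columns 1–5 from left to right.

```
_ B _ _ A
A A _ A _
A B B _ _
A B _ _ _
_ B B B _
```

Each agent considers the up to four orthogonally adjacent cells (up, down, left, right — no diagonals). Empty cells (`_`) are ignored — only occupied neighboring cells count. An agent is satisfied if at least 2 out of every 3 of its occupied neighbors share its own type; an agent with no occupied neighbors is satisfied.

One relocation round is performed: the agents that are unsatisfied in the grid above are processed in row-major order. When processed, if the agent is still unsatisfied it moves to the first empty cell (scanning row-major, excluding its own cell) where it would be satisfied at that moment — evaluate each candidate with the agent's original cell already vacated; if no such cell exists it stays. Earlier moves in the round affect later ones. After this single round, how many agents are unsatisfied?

2

Initially unsatisfied (in order): (1,2), (2,2), (3,2), (4,1).
  (1,2) → (1,3).
  (2,2) → (1,1).
  (3,2): now satisfied by earlier moves; stays.
  (4,1) → (1,4).
Resulting grid:
A _ B A A
A _ _ A _
A B B _ _
_ B _ _ _
_ B B B _
Unsatisfied now: (1,3), (3,1).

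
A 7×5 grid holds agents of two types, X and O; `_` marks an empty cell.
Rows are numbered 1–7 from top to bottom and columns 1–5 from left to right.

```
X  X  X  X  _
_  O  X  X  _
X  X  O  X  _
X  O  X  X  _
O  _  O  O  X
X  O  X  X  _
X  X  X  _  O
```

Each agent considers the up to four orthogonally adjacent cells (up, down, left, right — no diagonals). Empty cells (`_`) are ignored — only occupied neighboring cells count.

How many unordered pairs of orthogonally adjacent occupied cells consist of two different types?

Scan each occupied cell's neighbors to the right and below so each pair is counted once.
From row 1: 1 unlike of 6 pairs (running 1/6).
From row 2: 3 unlike of 5 pairs (running 4/11).
From row 3: 4 unlike of 7 pairs (running 8/18).
From row 4: 5 unlike of 6 pairs (running 13/24).
From row 5: 4 unlike of 5 pairs (running 17/29).
From row 6: 3 unlike of 6 pairs (running 20/35).
From row 7: 0 unlike of 2 pairs (running 20/37).
Total adjacent occupied pairs: 37; unlike-type pairs: 20.

20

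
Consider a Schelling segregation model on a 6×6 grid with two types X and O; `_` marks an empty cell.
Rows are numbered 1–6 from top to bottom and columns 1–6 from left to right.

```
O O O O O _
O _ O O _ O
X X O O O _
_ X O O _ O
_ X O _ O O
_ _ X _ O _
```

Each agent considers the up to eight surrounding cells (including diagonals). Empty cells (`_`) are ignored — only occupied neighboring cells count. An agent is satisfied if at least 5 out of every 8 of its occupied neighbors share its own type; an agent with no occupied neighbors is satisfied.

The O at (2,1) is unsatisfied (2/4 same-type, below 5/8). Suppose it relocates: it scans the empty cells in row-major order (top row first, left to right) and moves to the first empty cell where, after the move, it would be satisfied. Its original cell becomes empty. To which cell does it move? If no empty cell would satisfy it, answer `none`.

(1,6)

Vacating (2,1). Empty cells in order:
  (1,6): 2/2 same-type → satisfied — stop here.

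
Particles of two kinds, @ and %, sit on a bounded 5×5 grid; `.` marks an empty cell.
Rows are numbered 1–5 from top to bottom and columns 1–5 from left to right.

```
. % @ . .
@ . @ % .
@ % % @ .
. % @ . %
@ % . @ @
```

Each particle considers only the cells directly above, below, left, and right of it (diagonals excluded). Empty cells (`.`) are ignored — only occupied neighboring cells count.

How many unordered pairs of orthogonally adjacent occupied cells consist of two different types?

Scan each occupied cell's neighbors to the right and below so each pair is counted once.
Row 1: %(1,2)–@(1,3)≠ @(1,3)–@(2,3)=  → 1/2 unlike.
Row 2: @(2,1)–@(3,1)= @(2,3)–%(2,4)≠ @(2,3)–%(3,3)≠ %(2,4)–@(3,4)≠  → 3/4 unlike.
Row 3: @(3,1)–%(3,2)≠ %(3,2)–%(3,3)= %(3,2)–%(4,2)= %(3,3)–@(3,4)≠ %(3,3)–@(4,3)≠  → 3/5 unlike.
Row 4: %(4,2)–@(4,3)≠ %(4,2)–%(5,2)= %(4,5)–@(5,5)≠  → 2/3 unlike.
Row 5: @(5,1)–%(5,2)≠ @(5,4)–@(5,5)=  → 1/2 unlike.
Total adjacent occupied pairs: 16; unlike-type pairs: 10.

10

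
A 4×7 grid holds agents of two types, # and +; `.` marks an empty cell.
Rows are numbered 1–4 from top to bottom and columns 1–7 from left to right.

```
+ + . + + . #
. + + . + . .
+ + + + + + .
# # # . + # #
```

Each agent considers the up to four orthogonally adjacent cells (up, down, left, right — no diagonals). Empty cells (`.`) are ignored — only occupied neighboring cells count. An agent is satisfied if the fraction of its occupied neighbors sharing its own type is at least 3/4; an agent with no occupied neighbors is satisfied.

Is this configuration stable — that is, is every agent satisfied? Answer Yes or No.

No

(1,1)+ 1/1 ok
(1,2)+ 2/2 ok
(1,4)+ 1/1 ok
(1,5)+ 2/2 ok
(1,7)# 0/0 ok
(2,2)+ 3/3 ok
(2,3)+ 2/2 ok
(2,5)+ 2/2 ok
(3,1)+ 1/2 unhappy
(3,2)+ 3/4 ok
(3,3)+ 3/4 ok
(3,4)+ 2/2 ok
(3,5)+ 4/4 ok
(3,6)+ 1/2 unhappy
(4,1)# 1/2 unhappy
(4,2)# 2/3 unhappy
(4,3)# 1/2 unhappy
(4,5)+ 1/2 unhappy
(4,6)# 1/3 unhappy
(4,7)# 1/1 ok
For instance (3,1) has only 1/2 same-type neighbors, below 3/4.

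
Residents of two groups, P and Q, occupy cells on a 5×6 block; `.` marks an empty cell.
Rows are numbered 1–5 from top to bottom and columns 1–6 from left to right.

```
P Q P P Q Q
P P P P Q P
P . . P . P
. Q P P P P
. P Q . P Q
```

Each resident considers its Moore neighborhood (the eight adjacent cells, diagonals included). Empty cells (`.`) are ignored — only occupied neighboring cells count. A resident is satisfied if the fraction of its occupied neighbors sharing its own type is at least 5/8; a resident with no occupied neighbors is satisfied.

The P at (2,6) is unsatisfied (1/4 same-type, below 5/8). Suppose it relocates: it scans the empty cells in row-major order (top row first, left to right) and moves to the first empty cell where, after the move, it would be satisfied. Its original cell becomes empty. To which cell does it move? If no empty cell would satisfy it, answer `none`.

(3,2)

Vacating (2,6). Empty cells in order:
  (3,2): 5/6 same-type → satisfied — stop here.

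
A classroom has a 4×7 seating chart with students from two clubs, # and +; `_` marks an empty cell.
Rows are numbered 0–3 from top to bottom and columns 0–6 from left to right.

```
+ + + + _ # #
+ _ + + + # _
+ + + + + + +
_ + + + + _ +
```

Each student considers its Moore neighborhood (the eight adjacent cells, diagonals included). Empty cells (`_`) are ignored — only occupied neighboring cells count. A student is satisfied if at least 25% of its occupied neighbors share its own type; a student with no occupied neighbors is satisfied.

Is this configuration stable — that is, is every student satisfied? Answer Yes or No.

Yes

(0,0)+ 2/2 ✓
(0,1)+ 4/4 ✓
(0,2)+ 4/4 ✓
(0,3)+ 4/4 ✓
(0,5)# 2/3 ✓
(0,6)# 2/2 ✓
(1,0)+ 4/4 ✓
(1,2)+ 7/7 ✓
(1,3)+ 7/7 ✓
(1,4)+ 5/7 ✓
(1,5)# 2/6 ✓
(2,0)+ 3/3 ✓
(2,1)+ 6/6 ✓
(2,2)+ 7/7 ✓
(2,3)+ 8/8 ✓
(2,4)+ 6/7 ✓
(2,5)+ 5/6 ✓
(2,6)+ 2/3 ✓
(3,1)+ 4/4 ✓
(3,2)+ 5/5 ✓
(3,3)+ 5/5 ✓
(3,4)+ 4/4 ✓
(3,6)+ 2/2 ✓
All meet the threshold, so the configuration is stable.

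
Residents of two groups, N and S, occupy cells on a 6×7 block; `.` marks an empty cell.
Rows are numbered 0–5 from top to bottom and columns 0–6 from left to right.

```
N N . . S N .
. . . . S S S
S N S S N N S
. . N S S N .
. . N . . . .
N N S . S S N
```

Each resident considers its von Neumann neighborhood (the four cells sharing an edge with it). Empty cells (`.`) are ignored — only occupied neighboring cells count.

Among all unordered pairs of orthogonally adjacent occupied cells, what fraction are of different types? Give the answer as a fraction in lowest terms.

15/28

Scan each occupied cell's neighbors to the right and below so each pair is counted once.
Row 0: N(0,0)–N(0,1)= S(0,4)–N(0,5)≠ S(0,4)–S(1,4)= N(0,5)–S(1,5)≠  → 2/4 unlike.
Row 1: S(1,4)–S(1,5)= S(1,4)–N(2,4)≠ S(1,5)–S(1,6)= S(1,5)–N(2,5)≠ S(1,6)–S(2,6)=  → 2/5 unlike.
Row 2: S(2,0)–N(2,1)≠ N(2,1)–S(2,2)≠ S(2,2)–S(2,3)= S(2,2)–N(3,2)≠ S(2,3)–N(2,4)≠ S(2,3)–S(3,3)= N(2,4)–N(2,5)= N(2,4)–S(3,4)≠ N(2,5)–S(2,6)≠ N(2,5)–N(3,5)=  → 6/10 unlike.
Row 3: N(3,2)–S(3,3)≠ N(3,2)–N(4,2)= S(3,3)–S(3,4)= S(3,4)–N(3,5)≠  → 2/4 unlike.
Row 4: N(4,2)–S(5,2)≠  → 1/1 unlike.
Row 5: N(5,0)–N(5,1)= N(5,1)–S(5,2)≠ S(5,4)–S(5,5)= S(5,5)–N(5,6)≠  → 2/4 unlike.
Total adjacent occupied pairs: 28; unlike-type pairs: 15.
15/28 is already in lowest terms.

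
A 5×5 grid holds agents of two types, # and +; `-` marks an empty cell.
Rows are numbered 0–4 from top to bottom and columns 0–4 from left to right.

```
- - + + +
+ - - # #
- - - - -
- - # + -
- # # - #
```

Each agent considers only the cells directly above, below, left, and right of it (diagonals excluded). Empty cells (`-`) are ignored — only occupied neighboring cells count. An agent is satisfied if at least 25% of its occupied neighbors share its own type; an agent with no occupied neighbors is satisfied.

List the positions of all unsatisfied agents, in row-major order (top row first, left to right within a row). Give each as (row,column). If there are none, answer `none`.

(3,3)

Row 0: (0,2)+ 1/1 ✓ · (0,3)+ 2/3 ✓ · (0,4)+ 1/2 ✓
Row 1: (1,0)+ 0/0 ✓ · (1,3)# 1/2 ✓ · (1,4)# 1/2 ✓
Row 3: (3,2)# 1/2 ✓ · (3,3)+ 0/1 ✗
Row 4: (4,1)# 1/1 ✓ · (4,2)# 2/2 ✓ · (4,4)# 0/0 ✓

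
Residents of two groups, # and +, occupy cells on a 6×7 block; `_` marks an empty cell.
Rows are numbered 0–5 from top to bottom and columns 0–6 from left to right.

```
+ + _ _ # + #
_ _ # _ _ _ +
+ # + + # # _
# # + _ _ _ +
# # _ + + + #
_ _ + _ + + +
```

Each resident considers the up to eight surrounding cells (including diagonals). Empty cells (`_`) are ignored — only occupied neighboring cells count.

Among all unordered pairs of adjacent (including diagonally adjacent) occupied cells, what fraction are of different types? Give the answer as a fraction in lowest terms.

Scan each occupied cell's neighbors to the right and below (and the two forward diagonals) so each pair is counted once.
Row 0: +(0,0)–+(0,1)= +(0,1)–#(1,2)≠ #(0,4)–+(0,5)≠ +(0,5)–#(0,6)≠ +(0,5)–+(1,6)= #(0,6)–+(1,6)≠  → 4/6 unlike.
Row 1: #(1,2)–+(2,2)≠ #(1,2)–+(2,3)≠ #(1,2)–#(2,1)= +(1,6)–#(2,5)≠  → 3/4 unlike.
Row 2: +(2,0)–#(2,1)≠ +(2,0)–#(3,0)≠ +(2,0)–#(3,1)≠ #(2,1)–+(2,2)≠ #(2,1)–#(3,1)= #(2,1)–+(3,2)≠ #(2,1)–#(3,0)= +(2,2)–+(2,3)= +(2,2)–+(3,2)= +(2,2)–#(3,1)≠ +(2,3)–#(2,4)≠ +(2,3)–+(3,2)= #(2,4)–#(2,5)= #(2,5)–+(3,6)≠  → 8/14 unlike.
Row 3: #(3,0)–#(3,1)= #(3,0)–#(4,0)= #(3,0)–#(4,1)= #(3,1)–+(3,2)≠ #(3,1)–#(4,1)= #(3,1)–#(4,0)= +(3,2)–+(4,3)= +(3,2)–#(4,1)≠ +(3,6)–#(4,6)≠ +(3,6)–+(4,5)=  → 3/10 unlike.
Row 4: #(4,0)–#(4,1)= #(4,1)–+(5,2)≠ +(4,3)–+(4,4)= +(4,3)–+(5,4)= +(4,3)–+(5,2)= +(4,4)–+(4,5)= +(4,4)–+(5,4)= +(4,4)–+(5,5)= +(4,5)–#(4,6)≠ +(4,5)–+(5,5)= +(4,5)–+(5,6)= +(4,5)–+(5,4)= #(4,6)–+(5,6)≠ #(4,6)–+(5,5)≠  → 4/14 unlike.
Row 5: +(5,4)–+(5,5)= +(5,5)–+(5,6)=  → 0/2 unlike.
Total adjacent occupied pairs: 50; unlike-type pairs: 22.
22/50 reduces to 11/25.

11/25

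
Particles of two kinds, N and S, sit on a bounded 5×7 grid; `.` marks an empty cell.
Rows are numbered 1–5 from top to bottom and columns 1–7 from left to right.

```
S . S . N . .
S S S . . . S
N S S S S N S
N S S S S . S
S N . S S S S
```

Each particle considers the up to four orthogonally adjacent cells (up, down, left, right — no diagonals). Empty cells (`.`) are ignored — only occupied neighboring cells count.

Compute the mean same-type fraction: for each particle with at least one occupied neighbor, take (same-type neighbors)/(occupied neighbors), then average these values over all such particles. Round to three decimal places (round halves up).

(1,1)S 1/1
(1,3)S 1/1
(1,5)N — no occupied neighbors
(2,1)S 2/3
(2,2)S 3/3
(2,3)S 3/3
(2,7)S 1/1
(3,1)N 1/3
(3,2)S 3/4
(3,3)S 4/4
(3,4)S 3/3
(3,5)S 2/3
(3,6)N 0/2
(3,7)S 2/3
(4,1)N 1/3
(4,2)S 2/4
(4,3)S 3/3
(4,4)S 4/4
(4,5)S 3/3
(4,7)S 2/2
(5,1)S 0/2
(5,2)N 0/2
(5,4)S 2/2
(5,5)S 3/3
(5,6)S 2/2
(5,7)S 2/2
Sum over 25 particles: 1/1 + 1/1 + 2/3 + 3/3 + 3/3 + 1/1 + 1/3 + 3/4 + 4/4 + 3/3 + 2/3 + 0/2 + 2/3 + 1/3 + 2/4 + 3/3 + 4/4 + 3/3 + 2/2 + 0/2 + 0/2 + 2/2 + 3/3 + 2/2 + 2/2 = 227/12; mean = 227/12 ÷ 25 = 227/300 = 0.756666… → 0.757.

0.757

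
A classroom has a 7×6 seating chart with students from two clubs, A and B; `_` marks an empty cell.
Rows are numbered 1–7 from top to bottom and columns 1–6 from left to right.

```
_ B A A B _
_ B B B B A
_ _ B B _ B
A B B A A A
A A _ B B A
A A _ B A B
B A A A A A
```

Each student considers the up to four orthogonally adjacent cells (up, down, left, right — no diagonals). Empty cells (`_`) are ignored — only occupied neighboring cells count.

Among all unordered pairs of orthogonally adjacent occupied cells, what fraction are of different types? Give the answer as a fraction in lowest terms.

22/49

Scan each occupied cell's neighbors to the right and below so each pair is counted once.
Row 1: B(1,2)–A(1,3)≠ B(1,2)–B(2,2)= A(1,3)–A(1,4)= A(1,3)–B(2,3)≠ A(1,4)–B(1,5)≠ A(1,4)–B(2,4)≠ B(1,5)–B(2,5)=  → 4/7 unlike.
Row 2: B(2,2)–B(2,3)= B(2,3)–B(2,4)= B(2,3)–B(3,3)= B(2,4)–B(2,5)= B(2,4)–B(3,4)= B(2,5)–A(2,6)≠ A(2,6)–B(3,6)≠  → 2/7 unlike.
Row 3: B(3,3)–B(3,4)= B(3,3)–B(4,3)= B(3,4)–A(4,4)≠ B(3,6)–A(4,6)≠  → 2/4 unlike.
Row 4: A(4,1)–B(4,2)≠ A(4,1)–A(5,1)= B(4,2)–B(4,3)= B(4,2)–A(5,2)≠ B(4,3)–A(4,4)≠ A(4,4)–A(4,5)= A(4,4)–B(5,4)≠ A(4,5)–A(4,6)= A(4,5)–B(5,5)≠ A(4,6)–A(5,6)=  → 5/10 unlike.
Row 5: A(5,1)–A(5,2)= A(5,1)–A(6,1)= A(5,2)–A(6,2)= B(5,4)–B(5,5)= B(5,4)–B(6,4)= B(5,5)–A(5,6)≠ B(5,5)–A(6,5)≠ A(5,6)–B(6,6)≠  → 3/8 unlike.
Row 6: A(6,1)–A(6,2)= A(6,1)–B(7,1)≠ A(6,2)–A(7,2)= B(6,4)–A(6,5)≠ B(6,4)–A(7,4)≠ A(6,5)–B(6,6)≠ A(6,5)–A(7,5)= B(6,6)–A(7,6)≠  → 5/8 unlike.
Row 7: B(7,1)–A(7,2)≠ A(7,2)–A(7,3)= A(7,3)–A(7,4)= A(7,4)–A(7,5)= A(7,5)–A(7,6)=  → 1/5 unlike.
Total adjacent occupied pairs: 49; unlike-type pairs: 22.
22/49 is already in lowest terms.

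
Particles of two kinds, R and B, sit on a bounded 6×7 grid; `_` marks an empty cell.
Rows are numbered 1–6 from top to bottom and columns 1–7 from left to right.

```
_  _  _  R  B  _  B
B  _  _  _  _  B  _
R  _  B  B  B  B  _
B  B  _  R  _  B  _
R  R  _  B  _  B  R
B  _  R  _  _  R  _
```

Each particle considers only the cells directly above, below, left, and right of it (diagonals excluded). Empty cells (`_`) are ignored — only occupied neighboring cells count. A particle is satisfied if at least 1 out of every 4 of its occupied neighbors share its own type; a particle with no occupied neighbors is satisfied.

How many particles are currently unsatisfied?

9

Row 1: (1,4)R 0/1 ✗ · (1,5)B 0/1 ✗ · (1,7)B 0/0 ✓
Row 2: (2,1)B 0/1 ✗ · (2,6)B 1/1 ✓
Row 3: (3,1)R 0/2 ✗ · (3,3)B 1/1 ✓ · (3,4)B 2/3 ✓ · (3,5)B 2/2 ✓ · (3,6)B 3/3 ✓
Row 4: (4,1)B 1/3 ✓ · (4,2)B 1/2 ✓ · (4,4)R 0/2 ✗ · (4,6)B 2/2 ✓
Row 5: (5,1)R 1/3 ✓ · (5,2)R 1/2 ✓ · (5,4)B 0/1 ✗ · (5,6)B 1/3 ✓ · (5,7)R 0/1 ✗
Row 6: (6,1)B 0/1 ✗ · (6,3)R 0/0 ✓ · (6,6)R 0/1 ✗
Unsatisfied: (1,4), (1,5), (2,1), (3,1), (4,4), (5,4), (5,7), (6,1), (6,6) — 9 in total.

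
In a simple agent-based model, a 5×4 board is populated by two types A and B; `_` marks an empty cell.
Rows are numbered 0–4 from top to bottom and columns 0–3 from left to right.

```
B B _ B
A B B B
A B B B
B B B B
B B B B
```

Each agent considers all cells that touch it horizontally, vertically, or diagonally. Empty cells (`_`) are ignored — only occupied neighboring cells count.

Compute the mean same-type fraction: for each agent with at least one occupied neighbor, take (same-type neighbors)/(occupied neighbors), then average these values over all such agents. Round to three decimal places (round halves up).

0.840

(0,0)B 2/3
(0,1)B 3/4
(0,3)B 2/2
(1,0)A 1/5
(1,1)B 5/7
(1,2)B 7/7
(1,3)B 4/4
(2,0)A 1/5
(2,1)B 6/8
(2,2)B 8/8
(2,3)B 5/5
(3,0)B 4/5
(3,1)B 7/8
(3,2)B 8/8
(3,3)B 5/5
(4,0)B 3/3
(4,1)B 5/5
(4,2)B 5/5
(4,3)B 3/3
Sum over 19 agents: 2/3 + 3/4 + 2/2 + 1/5 + 5/7 + 7/7 + 4/4 + 1/5 + 6/8 + 8/8 + 5/5 + 4/5 + 7/8 + 8/8 + 5/5 + 3/3 + 5/5 + 5/5 + 3/3 = 13403/840; mean = 13403/840 ÷ 19 = 13403/15960 = 0.839786… → 0.840.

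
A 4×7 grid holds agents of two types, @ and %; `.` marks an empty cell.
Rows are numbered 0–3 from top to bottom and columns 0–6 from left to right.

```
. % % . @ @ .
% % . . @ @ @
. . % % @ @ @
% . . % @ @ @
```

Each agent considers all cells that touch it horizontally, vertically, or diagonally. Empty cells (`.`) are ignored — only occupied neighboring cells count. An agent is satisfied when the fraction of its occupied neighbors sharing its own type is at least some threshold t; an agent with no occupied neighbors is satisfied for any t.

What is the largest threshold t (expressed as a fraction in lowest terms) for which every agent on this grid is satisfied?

2/5

Row 0: (0,1)% 3/3 · (0,2)% 2/2 · (0,4)@ 3/3 · (0,5)@ 4/4
Row 1: (1,0)% 2/2 · (1,1)% 4/4 · (1,4)@ 5/6 · (1,5)@ 7/7 · (1,6)@ 4/4
Row 2: (2,2)% 3/3 · (2,3)% 2/5 · (2,4)@ 5/7 · (2,5)@ 8/8 · (2,6)@ 5/5
Row 3: (3,0)% — no occupied neighbors · (3,3)% 2/4 · (3,4)@ 3/5 · (3,5)@ 5/5 · (3,6)@ 3/3
The smallest same-type fraction is 2/5 at (2,3), which reduces to 2/5. Any threshold above that leaves this agent unsatisfied.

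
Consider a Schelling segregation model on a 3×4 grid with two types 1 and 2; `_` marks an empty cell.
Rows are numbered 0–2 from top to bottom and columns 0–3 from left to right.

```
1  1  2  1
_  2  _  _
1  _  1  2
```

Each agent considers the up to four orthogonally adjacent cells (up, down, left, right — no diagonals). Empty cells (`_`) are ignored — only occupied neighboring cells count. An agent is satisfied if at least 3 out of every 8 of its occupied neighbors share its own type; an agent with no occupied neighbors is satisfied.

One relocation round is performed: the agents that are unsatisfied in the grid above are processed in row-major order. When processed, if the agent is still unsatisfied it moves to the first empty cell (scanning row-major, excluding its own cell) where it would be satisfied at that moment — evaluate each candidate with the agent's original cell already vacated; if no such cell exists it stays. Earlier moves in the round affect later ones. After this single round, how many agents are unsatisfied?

1

Initially unsatisfied (in order): (0,1), (0,2), (0,3), (1,1), (2,2), (2,3).
  (0,1) → (1,0).
  (0,2) → (0,1).
  (0,3): now satisfied by earlier moves; stays.
  (1,1): now satisfied by earlier moves; stays.
  (2,2) → (0,2).
  (2,3): now satisfied by earlier moves; stays.
Resulting grid:
1 2 1 1
1 2 _ _
1 _ _ 2
Unsatisfied now: (0,1).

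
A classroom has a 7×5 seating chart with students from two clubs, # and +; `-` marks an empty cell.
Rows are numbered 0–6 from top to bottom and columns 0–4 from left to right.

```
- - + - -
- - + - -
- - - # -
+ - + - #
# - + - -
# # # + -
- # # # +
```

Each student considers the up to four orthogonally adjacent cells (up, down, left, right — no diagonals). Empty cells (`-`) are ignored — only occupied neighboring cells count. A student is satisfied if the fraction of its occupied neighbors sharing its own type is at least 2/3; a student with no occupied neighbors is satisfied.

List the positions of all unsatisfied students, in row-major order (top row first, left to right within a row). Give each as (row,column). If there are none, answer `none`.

(0,2)+ 1/1 satisfied
(1,2)+ 1/1 satisfied
(2,3)# 0/0 satisfied
(3,0)+ 0/1 not
(3,2)+ 1/1 satisfied
(3,4)# 0/0 satisfied
(4,0)# 1/2 not
(4,2)+ 1/2 not
(5,0)# 2/2 satisfied
(5,1)# 3/3 satisfied
(5,2)# 2/4 not
(5,3)+ 0/2 not
(6,1)# 2/2 satisfied
(6,2)# 3/3 satisfied
(6,3)# 1/3 not
(6,4)+ 0/1 not

(3,0), (4,0), (4,2), (5,2), (5,3), (6,3), (6,4)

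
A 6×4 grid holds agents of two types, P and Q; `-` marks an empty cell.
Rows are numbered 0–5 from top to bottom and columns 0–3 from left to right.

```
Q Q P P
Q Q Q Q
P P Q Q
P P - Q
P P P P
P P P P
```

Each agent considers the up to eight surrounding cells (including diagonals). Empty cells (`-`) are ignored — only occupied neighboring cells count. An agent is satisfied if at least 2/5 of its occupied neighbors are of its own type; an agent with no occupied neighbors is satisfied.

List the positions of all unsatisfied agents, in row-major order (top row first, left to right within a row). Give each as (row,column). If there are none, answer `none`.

(0,2), (0,3)

Row 0: (0,0)Q 3/3 ok · (0,1)Q 4/5 ok · (0,2)P 1/5 unhappy · (0,3)P 1/3 unhappy
Row 1: (1,0)Q 3/5 ok · (1,1)Q 5/8 ok · (1,2)Q 5/8 ok · (1,3)Q 3/5 ok
Row 2: (2,0)P 3/5 ok · (2,1)P 3/7 ok · (2,2)Q 5/7 ok · (2,3)Q 4/4 ok
Row 3: (3,0)P 5/5 ok · (3,1)P 6/7 ok · (3,3)Q 2/4 ok
Row 4: (4,0)P 5/5 ok · (4,1)P 7/7 ok · (4,2)P 6/7 ok · (4,3)P 3/4 ok
Row 5: (5,0)P 3/3 ok · (5,1)P 5/5 ok · (5,2)P 5/5 ok · (5,3)P 3/3 ok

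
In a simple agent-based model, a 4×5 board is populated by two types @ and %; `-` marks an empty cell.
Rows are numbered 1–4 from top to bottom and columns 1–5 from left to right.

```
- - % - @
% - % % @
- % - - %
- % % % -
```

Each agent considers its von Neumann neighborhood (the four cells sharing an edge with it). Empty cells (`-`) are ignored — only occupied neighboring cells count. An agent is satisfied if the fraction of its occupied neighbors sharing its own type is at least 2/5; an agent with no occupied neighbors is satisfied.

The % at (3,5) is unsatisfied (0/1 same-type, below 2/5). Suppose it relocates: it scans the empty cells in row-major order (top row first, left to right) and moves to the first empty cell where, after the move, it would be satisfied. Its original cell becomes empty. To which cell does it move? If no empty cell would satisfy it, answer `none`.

(1,1)

Vacating (3,5). Empty cells in order:
  (1,1): 1/1 same-type → satisfied — stop here.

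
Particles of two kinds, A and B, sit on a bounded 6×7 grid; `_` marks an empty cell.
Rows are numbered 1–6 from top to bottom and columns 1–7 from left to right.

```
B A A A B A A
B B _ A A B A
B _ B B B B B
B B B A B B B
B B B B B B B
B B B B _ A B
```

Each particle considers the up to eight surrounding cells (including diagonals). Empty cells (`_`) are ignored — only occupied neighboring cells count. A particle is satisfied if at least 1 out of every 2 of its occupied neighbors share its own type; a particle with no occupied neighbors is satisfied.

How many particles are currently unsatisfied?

(1,1)B 2/3 ok
(1,2)A 1/4 unhappy
(1,3)A 3/4 ok
(1,4)A 3/4 ok
(1,5)B 1/5 unhappy
(1,6)A 3/5 ok
(1,7)A 2/3 ok
(2,1)B 3/4 ok
(2,2)B 4/6 ok
(2,4)A 3/7 unhappy
(2,5)A 3/8 unhappy
(2,6)B 4/8 ok
(2,7)A 2/5 unhappy
(3,1)B 4/4 ok
(3,3)B 4/6 ok
(3,4)B 4/7 ok
(3,5)B 5/8 ok
(3,6)B 6/8 ok
(3,7)B 4/5 ok
(4,1)B 4/4 ok
(4,2)B 7/7 ok
(4,3)B 6/7 ok
(4,4)A 0/8 unhappy
(4,5)B 7/8 ok
(4,6)B 8/8 ok
(4,7)B 5/5 ok
(5,1)B 5/5 ok
(5,2)B 8/8 ok
(5,3)B 7/8 ok
(5,4)B 6/7 ok
(5,5)B 5/7 ok
(5,6)B 6/7 ok
(5,7)B 4/5 ok
(6,1)B 3/3 ok
(6,2)B 5/5 ok
(6,3)B 5/5 ok
(6,4)B 4/4 ok
(6,6)A 0/4 unhappy
(6,7)B 2/3 ok
Unsatisfied: (1,2), (1,5), (2,4), (2,5), (2,7), (4,4), (6,6) — 7 in total.

7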